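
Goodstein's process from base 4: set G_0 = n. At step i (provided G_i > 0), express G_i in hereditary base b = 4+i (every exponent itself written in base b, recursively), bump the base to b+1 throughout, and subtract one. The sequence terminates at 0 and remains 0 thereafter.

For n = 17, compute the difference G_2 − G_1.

10

step 0: 17 = 4^2 + 1; sub 5 for 4: 5^2 + 1; = 26; G_1 = 26−1 = 25
step 1: 25 = 5^2; sub 6 for 5: 6^2; = 36; G_2 = 36−1 = 35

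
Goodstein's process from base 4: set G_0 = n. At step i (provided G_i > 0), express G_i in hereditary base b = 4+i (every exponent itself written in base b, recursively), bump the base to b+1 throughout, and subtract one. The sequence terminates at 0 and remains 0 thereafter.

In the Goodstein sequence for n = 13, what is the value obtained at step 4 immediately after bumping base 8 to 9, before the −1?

[0] 13 ≡ 3·4 + 1 (base 4). Lift 5: 16. −1: 15.
[1] 15 ≡ 3·5 (base 5). Lift 6: 18. −1: 17.
[2] 17 ≡ 2·6 + 5 (base 6). Lift 7: 19. −1: 18.
[3] 18 ≡ 2·7 + 4 (base 7). Lift 8: 20. −1: 19.

21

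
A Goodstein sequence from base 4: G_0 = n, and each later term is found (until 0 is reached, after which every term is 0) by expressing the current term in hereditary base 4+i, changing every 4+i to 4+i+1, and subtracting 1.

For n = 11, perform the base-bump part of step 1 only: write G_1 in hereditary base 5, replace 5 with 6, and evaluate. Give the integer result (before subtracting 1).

base 4: 11 = 2·4 + 3; at 5: 2·5 + 3 = 13; next = 12
base 5: 12 = 2·5 + 2; at 6: 2·6 + 2 = 14; next = 13

14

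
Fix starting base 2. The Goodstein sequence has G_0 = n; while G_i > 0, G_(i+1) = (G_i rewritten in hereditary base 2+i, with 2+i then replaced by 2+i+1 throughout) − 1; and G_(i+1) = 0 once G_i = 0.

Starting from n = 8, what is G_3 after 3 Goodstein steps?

6310

8 —HB2→ 2^(2 + 1) —bump→ 3^(3 + 1) = 81 —(−1)→ 80
80 —HB3→ 2·3^3 + 2·3^2 + 2·3 + 2 —bump→ 2·4^4 + 2·4^2 + 2·4 + 2 = 554 —(−1)→ 553
553 —HB4→ 2·4^4 + 2·4^2 + 2·4 + 1 —bump→ 2·5^5 + 2·5^2 + 2·5 + 1 = 6311 —(−1)→ 6310
6310 —HB5→ 2·5^5 + 2·5^2 + 2·5 —bump→ 2·6^6 + 2·6^2 + 2·6 = 93396 —(−1)→ 93395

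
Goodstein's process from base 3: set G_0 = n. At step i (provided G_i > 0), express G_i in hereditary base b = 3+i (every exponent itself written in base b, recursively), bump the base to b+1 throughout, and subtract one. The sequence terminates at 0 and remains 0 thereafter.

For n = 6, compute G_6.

6

base 3: 6 = 2·3; at 4: 2·4 = 8; next = 7
base 4: 7 = 4 + 3; at 5: 5 + 3 = 8; next = 7
base 5: 7 = 5 + 2; at 6: 6 + 2 = 8; next = 7
base 6: 7 = 6 + 1; at 7: 7 + 1 = 8; next = 7
base 7: 7 = 7; at 8: 8 = 8; next = 7
base 8: 7 = 7; at 9: 7 = 7; next = 6
base 9: 6 = 6; at 10: 6 = 6; next = 5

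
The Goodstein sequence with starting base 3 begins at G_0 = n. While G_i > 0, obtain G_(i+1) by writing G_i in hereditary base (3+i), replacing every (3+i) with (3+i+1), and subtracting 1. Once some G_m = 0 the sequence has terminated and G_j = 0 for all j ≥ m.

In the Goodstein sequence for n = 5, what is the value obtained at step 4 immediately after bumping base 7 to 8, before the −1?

[0] 5 ≡ 3 + 2 (base 3). Lift 4: 6. −1: 5.
[1] 5 ≡ 4 + 1 (base 4). Lift 5: 6. −1: 5.
[2] 5 ≡ 5 (base 5). Lift 6: 6. −1: 5.
[3] 5 ≡ 5 (base 6). Lift 7: 5. −1: 4.
[4] 4 ≡ 4 (base 7). Lift 8: 4. −1: 3.

4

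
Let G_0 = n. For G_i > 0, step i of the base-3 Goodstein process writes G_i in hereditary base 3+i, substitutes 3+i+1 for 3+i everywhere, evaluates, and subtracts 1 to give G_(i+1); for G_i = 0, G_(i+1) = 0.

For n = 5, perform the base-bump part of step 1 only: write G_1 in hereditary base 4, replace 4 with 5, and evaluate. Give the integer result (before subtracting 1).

5 —HB3→ 3 + 2 —bump→ 4 + 2 = 6 —(−1)→ 5
5 —HB4→ 4 + 1 —bump→ 5 + 1 = 6 —(−1)→ 5

6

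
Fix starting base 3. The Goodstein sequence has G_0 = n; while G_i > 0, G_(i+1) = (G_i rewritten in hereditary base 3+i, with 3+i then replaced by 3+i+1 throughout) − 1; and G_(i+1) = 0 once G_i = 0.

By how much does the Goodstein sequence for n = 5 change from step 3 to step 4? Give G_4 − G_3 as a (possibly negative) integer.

i=0: 5 = 3 + 2 (b=3); 3→4: 4 + 2 = 6; 6−1 = 5
i=1: 5 = 4 + 1 (b=4); 4→5: 5 + 1 = 6; 6−1 = 5
i=2: 5 = 5 (b=5); 5→6: 6 = 6; 6−1 = 5
i=3: 5 = 5 (b=6); 6→7: 5 = 5; 5−1 = 4

-1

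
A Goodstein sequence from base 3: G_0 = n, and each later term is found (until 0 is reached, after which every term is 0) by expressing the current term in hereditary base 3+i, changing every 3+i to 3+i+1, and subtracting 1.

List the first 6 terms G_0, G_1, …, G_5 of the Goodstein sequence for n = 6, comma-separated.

(0) 6|_3 = 2·3 ↦ 2·4|_4 = 8 ⇒ 7
(1) 7|_4 = 4 + 3 ↦ 5 + 3|_5 = 8 ⇒ 7
(2) 7|_5 = 5 + 2 ↦ 6 + 2|_6 = 8 ⇒ 7
(3) 7|_6 = 6 + 1 ↦ 7 + 1|_7 = 8 ⇒ 7
(4) 7|_7 = 7 ↦ 8|_8 = 8 ⇒ 7

6, 7, 7, 7, 7, 7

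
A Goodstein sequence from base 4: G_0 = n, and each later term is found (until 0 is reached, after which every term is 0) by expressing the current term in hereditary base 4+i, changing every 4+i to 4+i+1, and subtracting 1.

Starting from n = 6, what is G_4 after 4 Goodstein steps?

5

G_0 = 6. HB_4(6) = 4 + 2. Bump = 7. G_1 = 6.
G_1 = 6. HB_5(6) = 5 + 1. Bump = 7. G_2 = 6.
G_2 = 6. HB_6(6) = 6. Bump = 7. G_3 = 6.
G_3 = 6. HB_7(6) = 6. Bump = 6. G_4 = 5.
G_4 = 5. HB_8(5) = 5. Bump = 5. G_5 = 4.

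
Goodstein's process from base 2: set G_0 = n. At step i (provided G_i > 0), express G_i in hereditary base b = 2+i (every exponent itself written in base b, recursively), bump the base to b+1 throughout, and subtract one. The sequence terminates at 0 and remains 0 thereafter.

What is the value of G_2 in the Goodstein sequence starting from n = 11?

1027

[0] 11 ≡ 2^(2 + 1) + 2 + 1 (base 2). Lift 3: 85. −1: 84.
[1] 84 ≡ 3^(3 + 1) + 3 (base 3). Lift 4: 1028. −1: 1027.
[2] 1027 ≡ 4^(4 + 1) + 3 (base 4). Lift 5: 15628. −1: 15627.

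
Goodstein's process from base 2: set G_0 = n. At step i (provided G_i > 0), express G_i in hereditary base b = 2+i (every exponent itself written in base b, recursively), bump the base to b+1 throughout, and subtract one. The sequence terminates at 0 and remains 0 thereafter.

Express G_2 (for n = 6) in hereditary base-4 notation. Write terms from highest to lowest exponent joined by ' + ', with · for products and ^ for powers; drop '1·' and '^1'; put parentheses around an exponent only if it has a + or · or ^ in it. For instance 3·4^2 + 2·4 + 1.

4^4 + 1

6 —HB2→ 2^2 + 2 —bump→ 3^3 + 3 = 30 —(−1)→ 29
29 —HB3→ 3^3 + 2 —bump→ 4^4 + 2 = 258 —(−1)→ 257
257 —HB4→ 4^4 + 1 —bump→ 5^5 + 1 = 3126 —(−1)→ 3125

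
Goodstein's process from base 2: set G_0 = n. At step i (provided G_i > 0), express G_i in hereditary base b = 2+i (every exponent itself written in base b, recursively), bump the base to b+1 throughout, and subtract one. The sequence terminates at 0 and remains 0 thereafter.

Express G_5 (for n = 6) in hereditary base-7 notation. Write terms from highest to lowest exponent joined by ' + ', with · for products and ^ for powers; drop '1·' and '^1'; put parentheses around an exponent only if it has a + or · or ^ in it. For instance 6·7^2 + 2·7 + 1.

(0) 6|_2 = 2^2 + 2 ↦ 3^3 + 3|_3 = 30 ⇒ 29
(1) 29|_3 = 3^3 + 2 ↦ 4^4 + 2|_4 = 258 ⇒ 257
(2) 257|_4 = 4^4 + 1 ↦ 5^5 + 1|_5 = 3126 ⇒ 3125
(3) 3125|_5 = 5^5 ↦ 6^6|_6 = 46656 ⇒ 46655
(4) 46655|_6 = 5·6^5 + 5·6^4 + 5·6^3 + 5·6^2 + 5·6 + 5 ↦ 5·7^5 + 5·7^4 + 5·7^3 + 5·7^2 + 5·7 + 5|_7 = 98040 ⇒ 98039

5·7^5 + 5·7^4 + 5·7^3 + 5·7^2 + 5·7 + 4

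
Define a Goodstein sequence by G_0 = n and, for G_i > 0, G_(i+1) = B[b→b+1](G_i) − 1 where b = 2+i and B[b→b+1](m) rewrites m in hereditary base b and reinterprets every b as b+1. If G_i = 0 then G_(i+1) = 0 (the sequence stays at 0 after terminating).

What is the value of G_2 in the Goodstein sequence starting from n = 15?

1283

i=0: 15 = 2^(2 + 1) + 2^2 + 2 + 1 (b=2); 2→3: 3^(3 + 1) + 3^3 + 3 + 1 = 112; 112−1 = 111
i=1: 111 = 3^(3 + 1) + 3^3 + 3 (b=3); 3→4: 4^(4 + 1) + 4^4 + 4 = 1284; 1284−1 = 1283
i=2: 1283 = 4^(4 + 1) + 4^4 + 3 (b=4); 4→5: 5^(5 + 1) + 5^5 + 3 = 18753; 18753−1 = 18752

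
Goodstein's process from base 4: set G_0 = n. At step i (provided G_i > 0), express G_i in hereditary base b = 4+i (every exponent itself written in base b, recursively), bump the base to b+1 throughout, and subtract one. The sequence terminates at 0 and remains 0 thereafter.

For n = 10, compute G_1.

11

[0] 10 ≡ 2·4 + 2 (base 4). Lift 5: 12. −1: 11.
[1] 11 ≡ 2·5 + 1 (base 5). Lift 6: 13. −1: 12.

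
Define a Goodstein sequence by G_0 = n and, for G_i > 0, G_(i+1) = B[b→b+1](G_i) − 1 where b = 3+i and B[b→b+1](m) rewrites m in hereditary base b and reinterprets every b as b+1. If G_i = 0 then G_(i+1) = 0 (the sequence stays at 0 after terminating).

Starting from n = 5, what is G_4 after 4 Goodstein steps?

step 0: 5 = 3 + 2; sub 4 for 3: 4 + 2; = 6; G_1 = 6−1 = 5
step 1: 5 = 4 + 1; sub 5 for 4: 5 + 1; = 6; G_2 = 6−1 = 5
step 2: 5 = 5; sub 6 for 5: 6; = 6; G_3 = 6−1 = 5
step 3: 5 = 5; sub 7 for 6: 5; = 5; G_4 = 5−1 = 4

4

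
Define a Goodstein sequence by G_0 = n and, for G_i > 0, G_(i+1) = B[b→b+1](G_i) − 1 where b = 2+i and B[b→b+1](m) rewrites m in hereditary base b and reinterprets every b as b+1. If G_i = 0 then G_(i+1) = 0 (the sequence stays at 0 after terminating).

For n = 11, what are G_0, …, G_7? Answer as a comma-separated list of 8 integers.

i=0: 11 = 2^(2 + 1) + 2 + 1 (b=2); 2→3: 3^(3 + 1) + 3 + 1 = 85; 85−1 = 84
i=1: 84 = 3^(3 + 1) + 3 (b=3); 3→4: 4^(4 + 1) + 4 = 1028; 1028−1 = 1027
i=2: 1027 = 4^(4 + 1) + 3 (b=4); 4→5: 5^(5 + 1) + 3 = 15628; 15628−1 = 15627
i=3: 15627 = 5^(5 + 1) + 2 (b=5); 5→6: 6^(6 + 1) + 2 = 279938; 279938−1 = 279937
i=4: 279937 = 6^(6 + 1) + 1 (b=6); 6→7: 7^(7 + 1) + 1 = 5764802; 5764802−1 = 5764801
i=5: 5764801 = 7^(7 + 1) (b=7); 7→8: 8^(8 + 1) = 134217728; 134217728−1 = 134217727
i=6: 134217727 = 7·8^8 + 7·8^7 + 7·8^6 + 7·8^5 + 7·8^4 + 7·8^3 + 7·8^2 + 7·8 + 7 (b=8); 8→9: 7·9^9 + 7·9^7 + 7·9^6 + 7·9^5 + 7·9^4 + 7·9^3 + 7·9^2 + 7·9 + 7 = 2749609303; 2749609303−1 = 2749609302

11, 84, 1027, 15627, 279937, 5764801, 134217727, 2749609302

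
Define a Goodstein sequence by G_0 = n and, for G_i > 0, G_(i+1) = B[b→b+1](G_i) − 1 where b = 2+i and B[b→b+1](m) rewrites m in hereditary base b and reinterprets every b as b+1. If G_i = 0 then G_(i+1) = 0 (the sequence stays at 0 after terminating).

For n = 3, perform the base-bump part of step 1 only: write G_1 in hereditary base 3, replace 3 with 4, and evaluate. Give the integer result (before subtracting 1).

4

i=0: 3 = 2 + 1 (b=2); 2→3: 3 + 1 = 4; 4−1 = 3
i=1: 3 = 3 (b=3); 3→4: 4 = 4; 4−1 = 3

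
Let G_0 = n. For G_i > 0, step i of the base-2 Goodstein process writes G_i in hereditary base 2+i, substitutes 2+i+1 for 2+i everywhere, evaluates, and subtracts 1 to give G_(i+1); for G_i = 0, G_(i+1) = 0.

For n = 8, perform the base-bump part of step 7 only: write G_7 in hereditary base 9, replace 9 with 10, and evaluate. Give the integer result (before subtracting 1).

G_0=8  [base 2] 2^(2 + 1)  →[2↦3]→  3^(3 + 1) = 81  −1 ⇒ G_1=80
G_1=80  [base 3] 2·3^3 + 2·3^2 + 2·3 + 2  →[3↦4]→  2·4^4 + 2·4^2 + 2·4 + 2 = 554  −1 ⇒ G_2=553
G_2=553  [base 4] 2·4^4 + 2·4^2 + 2·4 + 1  →[4↦5]→  2·5^5 + 2·5^2 + 2·5 + 1 = 6311  −1 ⇒ G_3=6310
G_3=6310  [base 5] 2·5^5 + 2·5^2 + 2·5  →[5↦6]→  2·6^6 + 2·6^2 + 2·6 = 93396  −1 ⇒ G_4=93395
G_4=93395  [base 6] 2·6^6 + 2·6^2 + 6 + 5  →[6↦7]→  2·7^7 + 2·7^2 + 7 + 5 = 1647196  −1 ⇒ G_5=1647195
G_5=1647195  [base 7] 2·7^7 + 2·7^2 + 7 + 4  →[7↦8]→  2·8^8 + 2·8^2 + 8 + 4 = 33554572  −1 ⇒ G_6=33554571
G_6=33554571  [base 8] 2·8^8 + 2·8^2 + 8 + 3  →[8↦9]→  2·9^9 + 2·9^2 + 9 + 3 = 774841152  −1 ⇒ G_7=774841151

20000000212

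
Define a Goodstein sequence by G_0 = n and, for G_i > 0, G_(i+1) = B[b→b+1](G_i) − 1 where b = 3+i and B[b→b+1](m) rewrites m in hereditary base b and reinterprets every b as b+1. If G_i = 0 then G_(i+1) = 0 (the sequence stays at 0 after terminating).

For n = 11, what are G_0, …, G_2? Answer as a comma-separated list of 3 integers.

11, 17, 25

i=0: 11 = 3^2 + 2 (b=3); 3→4: 4^2 + 2 = 18; 18−1 = 17
i=1: 17 = 4^2 + 1 (b=4); 4→5: 5^2 + 1 = 26; 26−1 = 25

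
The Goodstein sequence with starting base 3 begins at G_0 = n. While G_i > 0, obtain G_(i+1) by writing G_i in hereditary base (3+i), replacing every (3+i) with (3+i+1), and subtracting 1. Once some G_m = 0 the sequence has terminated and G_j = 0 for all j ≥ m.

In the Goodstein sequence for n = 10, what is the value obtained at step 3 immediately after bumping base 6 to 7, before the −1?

G_0=10  [base 3] 3^2 + 1  →[3↦4]→  4^2 + 1 = 17  −1 ⇒ G_1=16
G_1=16  [base 4] 4^2  →[4↦5]→  5^2 = 25  −1 ⇒ G_2=24
G_2=24  [base 5] 4·5 + 4  →[5↦6]→  4·6 + 4 = 28  −1 ⇒ G_3=27

31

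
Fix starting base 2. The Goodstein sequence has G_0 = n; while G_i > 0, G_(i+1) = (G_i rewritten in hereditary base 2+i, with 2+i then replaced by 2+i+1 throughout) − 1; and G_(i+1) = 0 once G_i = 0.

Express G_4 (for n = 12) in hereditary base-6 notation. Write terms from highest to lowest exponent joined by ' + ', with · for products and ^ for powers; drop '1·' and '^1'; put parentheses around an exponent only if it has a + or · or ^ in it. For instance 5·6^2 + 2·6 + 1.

6^(6 + 1) + 2·6^2 + 6 + 5

G_0=12  [base 2] 2^(2 + 1) + 2^2  →[2↦3]→  3^(3 + 1) + 3^3 = 108  −1 ⇒ G_1=107
G_1=107  [base 3] 3^(3 + 1) + 2·3^2 + 2·3 + 2  →[3↦4]→  4^(4 + 1) + 2·4^2 + 2·4 + 2 = 1066  −1 ⇒ G_2=1065
G_2=1065  [base 4] 4^(4 + 1) + 2·4^2 + 2·4 + 1  →[4↦5]→  5^(5 + 1) + 2·5^2 + 2·5 + 1 = 15686  −1 ⇒ G_3=15685
G_3=15685  [base 5] 5^(5 + 1) + 2·5^2 + 2·5  →[5↦6]→  6^(6 + 1) + 2·6^2 + 2·6 = 280020  −1 ⇒ G_4=280019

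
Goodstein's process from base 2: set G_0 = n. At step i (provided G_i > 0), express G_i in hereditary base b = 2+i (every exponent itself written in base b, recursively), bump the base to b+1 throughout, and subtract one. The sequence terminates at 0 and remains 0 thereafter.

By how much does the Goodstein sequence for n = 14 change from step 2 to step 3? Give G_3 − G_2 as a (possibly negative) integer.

[0] 14 ≡ 2^(2 + 1) + 2^2 + 2 (base 2). Lift 3: 111. −1: 110.
[1] 110 ≡ 3^(3 + 1) + 3^3 + 2 (base 3). Lift 4: 1282. −1: 1281.
[2] 1281 ≡ 4^(4 + 1) + 4^4 + 1 (base 4). Lift 5: 18751. −1: 18750.

17469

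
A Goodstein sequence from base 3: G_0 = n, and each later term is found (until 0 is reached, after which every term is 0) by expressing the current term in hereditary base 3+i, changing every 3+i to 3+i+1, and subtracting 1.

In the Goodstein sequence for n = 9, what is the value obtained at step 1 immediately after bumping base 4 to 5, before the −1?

G_0=9  [base 3] 3^2  →[3↦4]→  4^2 = 16  −1 ⇒ G_1=15
G_1=15  [base 4] 3·4 + 3  →[4↦5]→  3·5 + 3 = 18  −1 ⇒ G_2=17

18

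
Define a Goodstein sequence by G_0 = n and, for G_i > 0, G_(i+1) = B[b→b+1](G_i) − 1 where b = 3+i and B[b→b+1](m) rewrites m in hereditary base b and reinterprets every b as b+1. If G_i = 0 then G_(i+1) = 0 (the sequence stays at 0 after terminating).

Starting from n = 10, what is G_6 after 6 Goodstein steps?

36

base 3: 10 = 3^2 + 1; at 4: 4^2 + 1 = 17; next = 16
base 4: 16 = 4^2; at 5: 5^2 = 25; next = 24
base 5: 24 = 4·5 + 4; at 6: 4·6 + 4 = 28; next = 27
base 6: 27 = 4·6 + 3; at 7: 4·7 + 3 = 31; next = 30
base 7: 30 = 4·7 + 2; at 8: 4·8 + 2 = 34; next = 33
base 8: 33 = 4·8 + 1; at 9: 4·9 + 1 = 37; next = 36
base 9: 36 = 4·9; at 10: 4·10 = 40; next = 39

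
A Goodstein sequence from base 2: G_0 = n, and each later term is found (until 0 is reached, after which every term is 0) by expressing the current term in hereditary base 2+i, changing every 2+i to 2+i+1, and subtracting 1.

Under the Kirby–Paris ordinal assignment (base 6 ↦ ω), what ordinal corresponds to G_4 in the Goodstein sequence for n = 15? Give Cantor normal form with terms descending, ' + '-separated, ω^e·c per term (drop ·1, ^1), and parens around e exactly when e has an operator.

15 —HB2→ 2^(2 + 1) + 2^2 + 2 + 1 —bump→ 3^(3 + 1) + 3^3 + 3 + 1 = 112 —(−1)→ 111
111 —HB3→ 3^(3 + 1) + 3^3 + 3 —bump→ 4^(4 + 1) + 4^4 + 4 = 1284 —(−1)→ 1283
1283 —HB4→ 4^(4 + 1) + 4^4 + 3 —bump→ 5^(5 + 1) + 5^5 + 3 = 18753 —(−1)→ 18752
18752 —HB5→ 5^(5 + 1) + 5^5 + 2 —bump→ 6^(6 + 1) + 6^6 + 2 = 326594 —(−1)→ 326593

ω^(ω + 1) + ω^ω + 1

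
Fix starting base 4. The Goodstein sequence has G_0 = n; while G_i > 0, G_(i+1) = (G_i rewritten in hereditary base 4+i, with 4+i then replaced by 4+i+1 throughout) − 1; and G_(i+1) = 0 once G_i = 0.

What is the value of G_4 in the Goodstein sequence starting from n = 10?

13

10 —HB4→ 2·4 + 2 —bump→ 2·5 + 2 = 12 —(−1)→ 11
11 —HB5→ 2·5 + 1 —bump→ 2·6 + 1 = 13 —(−1)→ 12
12 —HB6→ 2·6 —bump→ 2·7 = 14 —(−1)→ 13
13 —HB7→ 7 + 6 —bump→ 8 + 6 = 14 —(−1)→ 13
13 —HB8→ 8 + 5 —bump→ 9 + 5 = 14 —(−1)→ 13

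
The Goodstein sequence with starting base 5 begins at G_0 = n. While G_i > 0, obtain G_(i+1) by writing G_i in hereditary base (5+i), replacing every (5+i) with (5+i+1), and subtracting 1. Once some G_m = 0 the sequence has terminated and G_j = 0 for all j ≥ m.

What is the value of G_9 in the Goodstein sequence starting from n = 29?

G_0=29  [base 5] 5^2 + 4  →[5↦6]→  6^2 + 4 = 40  −1 ⇒ G_1=39
G_1=39  [base 6] 6^2 + 3  →[6↦7]→  7^2 + 3 = 52  −1 ⇒ G_2=51
G_2=51  [base 7] 7^2 + 2  →[7↦8]→  8^2 + 2 = 66  −1 ⇒ G_3=65
G_3=65  [base 8] 8^2 + 1  →[8↦9]→  9^2 + 1 = 82  −1 ⇒ G_4=81
G_4=81  [base 9] 9^2  →[9↦10]→  10^2 = 100  −1 ⇒ G_5=99
G_5=99  [base 10] 9·10 + 9  →[10↦11]→  9·11 + 9 = 108  −1 ⇒ G_6=107
G_6=107  [base 11] 9·11 + 8  →[11↦12]→  9·12 + 8 = 116  −1 ⇒ G_7=115
G_7=115  [base 12] 9·12 + 7  →[12↦13]→  9·13 + 7 = 124  −1 ⇒ G_8=123
G_8=123  [base 13] 9·13 + 6  →[13↦14]→  9·14 + 6 = 132  −1 ⇒ G_9=131

131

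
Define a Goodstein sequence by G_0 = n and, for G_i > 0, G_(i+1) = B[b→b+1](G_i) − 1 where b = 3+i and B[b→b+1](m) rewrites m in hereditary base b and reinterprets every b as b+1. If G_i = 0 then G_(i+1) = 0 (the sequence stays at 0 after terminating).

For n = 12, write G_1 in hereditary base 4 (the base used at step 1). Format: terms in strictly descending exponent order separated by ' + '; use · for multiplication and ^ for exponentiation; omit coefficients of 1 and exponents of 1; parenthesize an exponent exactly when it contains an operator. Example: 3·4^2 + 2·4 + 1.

i=0: 12 = 3^2 + 3 (b=3); 3→4: 4^2 + 4 = 20; 20−1 = 19
i=1: 19 = 4^2 + 3 (b=4); 4→5: 5^2 + 3 = 28; 28−1 = 27

4^2 + 3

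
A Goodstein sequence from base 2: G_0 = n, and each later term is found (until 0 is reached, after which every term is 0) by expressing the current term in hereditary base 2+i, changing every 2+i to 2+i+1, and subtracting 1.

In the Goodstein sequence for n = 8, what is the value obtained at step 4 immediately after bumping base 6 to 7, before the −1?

1647196

(0) 8|_2 = 2^(2 + 1) ↦ 3^(3 + 1)|_3 = 81 ⇒ 80
(1) 80|_3 = 2·3^3 + 2·3^2 + 2·3 + 2 ↦ 2·4^4 + 2·4^2 + 2·4 + 2|_4 = 554 ⇒ 553
(2) 553|_4 = 2·4^4 + 2·4^2 + 2·4 + 1 ↦ 2·5^5 + 2·5^2 + 2·5 + 1|_5 = 6311 ⇒ 6310
(3) 6310|_5 = 2·5^5 + 2·5^2 + 2·5 ↦ 2·6^6 + 2·6^2 + 2·6|_6 = 93396 ⇒ 93395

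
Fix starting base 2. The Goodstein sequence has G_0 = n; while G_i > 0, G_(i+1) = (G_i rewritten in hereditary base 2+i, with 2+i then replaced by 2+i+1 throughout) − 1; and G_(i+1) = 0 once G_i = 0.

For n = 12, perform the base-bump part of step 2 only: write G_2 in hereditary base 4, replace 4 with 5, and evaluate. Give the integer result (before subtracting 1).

15686

(0) 12|_2 = 2^(2 + 1) + 2^2 ↦ 3^(3 + 1) + 3^3|_3 = 108 ⇒ 107
(1) 107|_3 = 3^(3 + 1) + 2·3^2 + 2·3 + 2 ↦ 4^(4 + 1) + 2·4^2 + 2·4 + 2|_4 = 1066 ⇒ 1065
(2) 1065|_4 = 4^(4 + 1) + 2·4^2 + 2·4 + 1 ↦ 5^(5 + 1) + 2·5^2 + 2·5 + 1|_5 = 15686 ⇒ 15685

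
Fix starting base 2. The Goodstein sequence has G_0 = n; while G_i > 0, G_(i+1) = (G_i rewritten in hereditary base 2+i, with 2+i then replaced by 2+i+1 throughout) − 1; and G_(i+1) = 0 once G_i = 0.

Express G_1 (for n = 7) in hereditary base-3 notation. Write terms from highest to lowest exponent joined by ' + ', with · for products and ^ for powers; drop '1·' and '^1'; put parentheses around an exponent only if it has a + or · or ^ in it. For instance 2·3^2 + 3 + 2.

3^3 + 3

G_0 = 7. HB_2(7) = 2^2 + 2 + 1. Bump = 31. G_1 = 30.
G_1 = 30. HB_3(30) = 3^3 + 3. Bump = 260. G_2 = 259.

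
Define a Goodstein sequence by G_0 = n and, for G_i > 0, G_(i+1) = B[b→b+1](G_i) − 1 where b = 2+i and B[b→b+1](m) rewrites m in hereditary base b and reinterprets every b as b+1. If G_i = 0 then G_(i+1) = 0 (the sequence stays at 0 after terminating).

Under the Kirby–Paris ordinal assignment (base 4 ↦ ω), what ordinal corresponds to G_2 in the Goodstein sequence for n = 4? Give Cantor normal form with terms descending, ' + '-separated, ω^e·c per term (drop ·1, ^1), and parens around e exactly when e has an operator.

i=0: 4 = 2^2 (b=2); 2→3: 3^3 = 27; 27−1 = 26
i=1: 26 = 2·3^2 + 2·3 + 2 (b=3); 3→4: 2·4^2 + 2·4 + 2 = 42; 42−1 = 41

ω^2·2 + ω·2 + 1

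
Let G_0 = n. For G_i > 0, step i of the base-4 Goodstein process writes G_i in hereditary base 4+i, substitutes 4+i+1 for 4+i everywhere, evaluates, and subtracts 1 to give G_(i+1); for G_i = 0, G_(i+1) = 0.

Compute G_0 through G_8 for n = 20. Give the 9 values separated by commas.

[0] 20 ≡ 4^2 + 4 (base 4). Lift 5: 30. −1: 29.
[1] 29 ≡ 5^2 + 4 (base 5). Lift 6: 40. −1: 39.
[2] 39 ≡ 6^2 + 3 (base 6). Lift 7: 52. −1: 51.
[3] 51 ≡ 7^2 + 2 (base 7). Lift 8: 66. −1: 65.
[4] 65 ≡ 8^2 + 1 (base 8). Lift 9: 82. −1: 81.
[5] 81 ≡ 9^2 (base 9). Lift 10: 100. −1: 99.
[6] 99 ≡ 9·10 + 9 (base 10). Lift 11: 108. −1: 107.
[7] 107 ≡ 9·11 + 8 (base 11). Lift 12: 116. −1: 115.

20, 29, 39, 51, 65, 81, 99, 107, 115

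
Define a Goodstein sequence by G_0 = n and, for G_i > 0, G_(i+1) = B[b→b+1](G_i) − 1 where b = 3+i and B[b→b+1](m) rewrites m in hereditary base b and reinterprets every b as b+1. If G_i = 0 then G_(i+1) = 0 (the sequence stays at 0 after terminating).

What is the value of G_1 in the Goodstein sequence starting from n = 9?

15

G_0=9  [base 3] 3^2  →[3↦4]→  4^2 = 16  −1 ⇒ G_1=15
G_1=15  [base 4] 3·4 + 3  →[4↦5]→  3·5 + 3 = 18  −1 ⇒ G_2=17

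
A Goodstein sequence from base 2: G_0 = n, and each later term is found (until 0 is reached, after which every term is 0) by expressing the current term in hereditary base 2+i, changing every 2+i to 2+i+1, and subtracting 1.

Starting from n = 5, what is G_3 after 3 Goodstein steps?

467

step 0: 5 = 2^2 + 1; sub 3 for 2: 3^3 + 1; = 28; G_1 = 28−1 = 27
step 1: 27 = 3^3; sub 4 for 3: 4^4; = 256; G_2 = 256−1 = 255
step 2: 255 = 3·4^3 + 3·4^2 + 3·4 + 3; sub 5 for 4: 3·5^3 + 3·5^2 + 3·5 + 3; = 468; G_3 = 468−1 = 467
step 3: 467 = 3·5^3 + 3·5^2 + 3·5 + 2; sub 6 for 5: 3·6^3 + 3·6^2 + 3·6 + 2; = 776; G_4 = 776−1 = 775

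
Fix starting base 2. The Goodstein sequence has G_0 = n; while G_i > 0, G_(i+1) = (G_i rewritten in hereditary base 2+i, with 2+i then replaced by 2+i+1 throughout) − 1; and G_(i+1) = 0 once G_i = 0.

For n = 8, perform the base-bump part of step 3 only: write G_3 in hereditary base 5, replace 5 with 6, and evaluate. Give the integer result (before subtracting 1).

93396

G_0=8  [base 2] 2^(2 + 1)  →[2↦3]→  3^(3 + 1) = 81  −1 ⇒ G_1=80
G_1=80  [base 3] 2·3^3 + 2·3^2 + 2·3 + 2  →[3↦4]→  2·4^4 + 2·4^2 + 2·4 + 2 = 554  −1 ⇒ G_2=553
G_2=553  [base 4] 2·4^4 + 2·4^2 + 2·4 + 1  →[4↦5]→  2·5^5 + 2·5^2 + 2·5 + 1 = 6311  −1 ⇒ G_3=6310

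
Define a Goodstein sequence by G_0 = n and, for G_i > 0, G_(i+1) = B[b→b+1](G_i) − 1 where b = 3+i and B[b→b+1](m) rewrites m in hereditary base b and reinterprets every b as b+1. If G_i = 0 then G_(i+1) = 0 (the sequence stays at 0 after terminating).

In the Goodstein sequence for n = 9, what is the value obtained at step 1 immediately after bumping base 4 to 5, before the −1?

18

(0) 9|_3 = 3^2 ↦ 4^2|_4 = 16 ⇒ 15
(1) 15|_4 = 3·4 + 3 ↦ 3·5 + 3|_5 = 18 ⇒ 17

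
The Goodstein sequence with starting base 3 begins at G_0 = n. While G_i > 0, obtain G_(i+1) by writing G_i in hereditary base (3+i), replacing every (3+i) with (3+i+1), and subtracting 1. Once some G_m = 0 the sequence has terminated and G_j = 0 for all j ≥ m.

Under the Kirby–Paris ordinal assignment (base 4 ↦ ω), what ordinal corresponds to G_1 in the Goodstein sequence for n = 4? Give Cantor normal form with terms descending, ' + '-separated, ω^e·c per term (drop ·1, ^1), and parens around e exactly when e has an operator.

ω

[0] 4 ≡ 3 + 1 (base 3). Lift 4: 5. −1: 4.
[1] 4 ≡ 4 (base 4). Lift 5: 5. −1: 4.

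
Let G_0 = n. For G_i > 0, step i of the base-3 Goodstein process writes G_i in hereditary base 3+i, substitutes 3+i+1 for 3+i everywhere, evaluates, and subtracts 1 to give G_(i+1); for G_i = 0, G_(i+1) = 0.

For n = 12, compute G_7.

G_0 = 12. HB_3(12) = 3^2 + 3. Bump = 20. G_1 = 19.
G_1 = 19. HB_4(19) = 4^2 + 3. Bump = 28. G_2 = 27.
G_2 = 27. HB_5(27) = 5^2 + 2. Bump = 38. G_3 = 37.
G_3 = 37. HB_6(37) = 6^2 + 1. Bump = 50. G_4 = 49.
G_4 = 49. HB_7(49) = 7^2. Bump = 64. G_5 = 63.
G_5 = 63. HB_8(63) = 7·8 + 7. Bump = 70. G_6 = 69.
G_6 = 69. HB_9(69) = 7·9 + 6. Bump = 76. G_7 = 75.
G_7 = 75. HB_10(75) = 7·10 + 5. Bump = 82. G_8 = 81.

75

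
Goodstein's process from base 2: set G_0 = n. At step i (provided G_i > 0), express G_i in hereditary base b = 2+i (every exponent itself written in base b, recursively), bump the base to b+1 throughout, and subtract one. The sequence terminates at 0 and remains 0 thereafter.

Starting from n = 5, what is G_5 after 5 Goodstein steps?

1197

base 2: 5 = 2^2 + 1; at 3: 3^3 + 1 = 28; next = 27
base 3: 27 = 3^3; at 4: 4^4 = 256; next = 255
base 4: 255 = 3·4^3 + 3·4^2 + 3·4 + 3; at 5: 3·5^3 + 3·5^2 + 3·5 + 3 = 468; next = 467
base 5: 467 = 3·5^3 + 3·5^2 + 3·5 + 2; at 6: 3·6^3 + 3·6^2 + 3·6 + 2 = 776; next = 775
base 6: 775 = 3·6^3 + 3·6^2 + 3·6 + 1; at 7: 3·7^3 + 3·7^2 + 3·7 + 1 = 1198; next = 1197
base 7: 1197 = 3·7^3 + 3·7^2 + 3·7; at 8: 3·8^3 + 3·8^2 + 3·8 = 1752; next = 1751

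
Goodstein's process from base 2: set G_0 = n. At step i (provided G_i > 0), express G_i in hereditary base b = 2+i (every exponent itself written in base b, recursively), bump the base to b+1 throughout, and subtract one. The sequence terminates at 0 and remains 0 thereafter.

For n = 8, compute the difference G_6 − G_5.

31907376

step 0: 8 = 2^(2 + 1); sub 3 for 2: 3^(3 + 1); = 81; G_1 = 81−1 = 80
step 1: 80 = 2·3^3 + 2·3^2 + 2·3 + 2; sub 4 for 3: 2·4^4 + 2·4^2 + 2·4 + 2; = 554; G_2 = 554−1 = 553
step 2: 553 = 2·4^4 + 2·4^2 + 2·4 + 1; sub 5 for 4: 2·5^5 + 2·5^2 + 2·5 + 1; = 6311; G_3 = 6311−1 = 6310
step 3: 6310 = 2·5^5 + 2·5^2 + 2·5; sub 6 for 5: 2·6^6 + 2·6^2 + 2·6; = 93396; G_4 = 93396−1 = 93395
step 4: 93395 = 2·6^6 + 2·6^2 + 6 + 5; sub 7 for 6: 2·7^7 + 2·7^2 + 7 + 5; = 1647196; G_5 = 1647196−1 = 1647195
step 5: 1647195 = 2·7^7 + 2·7^2 + 7 + 4; sub 8 for 7: 2·8^8 + 2·8^2 + 8 + 4; = 33554572; G_6 = 33554572−1 = 33554571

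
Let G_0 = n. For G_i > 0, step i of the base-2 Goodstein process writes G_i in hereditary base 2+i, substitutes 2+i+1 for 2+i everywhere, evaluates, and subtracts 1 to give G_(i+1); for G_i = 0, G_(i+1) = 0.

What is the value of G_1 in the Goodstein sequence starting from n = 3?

3

(0) 3|_2 = 2 + 1 ↦ 3 + 1|_3 = 4 ⇒ 3
(1) 3|_3 = 3 ↦ 4|_4 = 4 ⇒ 3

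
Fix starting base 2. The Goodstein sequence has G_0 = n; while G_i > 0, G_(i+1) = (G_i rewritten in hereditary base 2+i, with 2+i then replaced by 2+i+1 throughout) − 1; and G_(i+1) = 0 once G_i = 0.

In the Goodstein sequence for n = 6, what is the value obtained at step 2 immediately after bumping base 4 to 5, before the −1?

i=0: 6 = 2^2 + 2 (b=2); 2→3: 3^3 + 3 = 30; 30−1 = 29
i=1: 29 = 3^3 + 2 (b=3); 3→4: 4^4 + 2 = 258; 258−1 = 257
i=2: 257 = 4^4 + 1 (b=4); 4→5: 5^5 + 1 = 3126; 3126−1 = 3125

3126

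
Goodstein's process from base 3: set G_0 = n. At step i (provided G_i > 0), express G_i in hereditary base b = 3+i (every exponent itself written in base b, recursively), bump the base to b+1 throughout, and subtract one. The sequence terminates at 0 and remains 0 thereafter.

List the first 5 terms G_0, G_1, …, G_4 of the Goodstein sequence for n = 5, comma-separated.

5, 5, 5, 5, 4

5 —HB3→ 3 + 2 —bump→ 4 + 2 = 6 —(−1)→ 5
5 —HB4→ 4 + 1 —bump→ 5 + 1 = 6 —(−1)→ 5
5 —HB5→ 5 —bump→ 6 = 6 —(−1)→ 5
5 —HB6→ 5 —bump→ 5 = 5 —(−1)→ 4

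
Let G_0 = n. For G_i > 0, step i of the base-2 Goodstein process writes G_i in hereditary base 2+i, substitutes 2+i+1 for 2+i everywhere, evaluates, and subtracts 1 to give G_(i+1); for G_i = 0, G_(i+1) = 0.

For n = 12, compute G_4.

280019

(0) 12|_2 = 2^(2 + 1) + 2^2 ↦ 3^(3 + 1) + 3^3|_3 = 108 ⇒ 107
(1) 107|_3 = 3^(3 + 1) + 2·3^2 + 2·3 + 2 ↦ 4^(4 + 1) + 2·4^2 + 2·4 + 2|_4 = 1066 ⇒ 1065
(2) 1065|_4 = 4^(4 + 1) + 2·4^2 + 2·4 + 1 ↦ 5^(5 + 1) + 2·5^2 + 2·5 + 1|_5 = 15686 ⇒ 15685
(3) 15685|_5 = 5^(5 + 1) + 2·5^2 + 2·5 ↦ 6^(6 + 1) + 2·6^2 + 2·6|_6 = 280020 ⇒ 280019
(4) 280019|_6 = 6^(6 + 1) + 2·6^2 + 6 + 5 ↦ 7^(7 + 1) + 2·7^2 + 7 + 5|_7 = 5764911 ⇒ 5764910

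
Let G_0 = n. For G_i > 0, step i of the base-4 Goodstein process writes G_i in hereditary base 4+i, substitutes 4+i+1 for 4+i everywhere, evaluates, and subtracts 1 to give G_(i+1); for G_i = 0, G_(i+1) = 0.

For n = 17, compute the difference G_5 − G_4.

base 4: 17 = 4^2 + 1; at 5: 5^2 + 1 = 26; next = 25
base 5: 25 = 5^2; at 6: 6^2 = 36; next = 35
base 6: 35 = 5·6 + 5; at 7: 5·7 + 5 = 40; next = 39
base 7: 39 = 5·7 + 4; at 8: 5·8 + 4 = 44; next = 43
base 8: 43 = 5·8 + 3; at 9: 5·9 + 3 = 48; next = 47

4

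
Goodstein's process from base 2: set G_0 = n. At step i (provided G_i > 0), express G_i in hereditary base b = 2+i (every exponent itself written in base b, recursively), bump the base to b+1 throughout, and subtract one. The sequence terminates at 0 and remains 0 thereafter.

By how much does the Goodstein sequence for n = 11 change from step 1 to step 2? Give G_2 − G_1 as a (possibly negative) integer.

943

[0] 11 ≡ 2^(2 + 1) + 2 + 1 (base 2). Lift 3: 85. −1: 84.
[1] 84 ≡ 3^(3 + 1) + 3 (base 3). Lift 4: 1028. −1: 1027.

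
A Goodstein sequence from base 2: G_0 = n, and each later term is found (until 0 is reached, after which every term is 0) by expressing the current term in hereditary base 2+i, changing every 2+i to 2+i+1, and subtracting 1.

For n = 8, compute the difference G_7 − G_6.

741286580

G_0 = 8. HB_2(8) = 2^(2 + 1). Bump = 81. G_1 = 80.
G_1 = 80. HB_3(80) = 2·3^3 + 2·3^2 + 2·3 + 2. Bump = 554. G_2 = 553.
G_2 = 553. HB_4(553) = 2·4^4 + 2·4^2 + 2·4 + 1. Bump = 6311. G_3 = 6310.
G_3 = 6310. HB_5(6310) = 2·5^5 + 2·5^2 + 2·5. Bump = 93396. G_4 = 93395.
G_4 = 93395. HB_6(93395) = 2·6^6 + 2·6^2 + 6 + 5. Bump = 1647196. G_5 = 1647195.
G_5 = 1647195. HB_7(1647195) = 2·7^7 + 2·7^2 + 7 + 4. Bump = 33554572. G_6 = 33554571.
G_6 = 33554571. HB_8(33554571) = 2·8^8 + 2·8^2 + 8 + 3. Bump = 774841152. G_7 = 774841151.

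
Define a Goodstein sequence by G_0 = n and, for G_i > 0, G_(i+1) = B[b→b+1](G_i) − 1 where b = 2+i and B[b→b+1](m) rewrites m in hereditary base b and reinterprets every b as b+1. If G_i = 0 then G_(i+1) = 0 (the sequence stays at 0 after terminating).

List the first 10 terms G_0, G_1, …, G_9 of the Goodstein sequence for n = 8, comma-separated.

8, 80, 553, 6310, 93395, 1647195, 33554571, 774841151, 20000000211, 570623341475

8 —HB2→ 2^(2 + 1) —bump→ 3^(3 + 1) = 81 —(−1)→ 80
80 —HB3→ 2·3^3 + 2·3^2 + 2·3 + 2 —bump→ 2·4^4 + 2·4^2 + 2·4 + 2 = 554 —(−1)→ 553
553 —HB4→ 2·4^4 + 2·4^2 + 2·4 + 1 —bump→ 2·5^5 + 2·5^2 + 2·5 + 1 = 6311 —(−1)→ 6310
6310 —HB5→ 2·5^5 + 2·5^2 + 2·5 —bump→ 2·6^6 + 2·6^2 + 2·6 = 93396 —(−1)→ 93395
93395 —HB6→ 2·6^6 + 2·6^2 + 6 + 5 —bump→ 2·7^7 + 2·7^2 + 7 + 5 = 1647196 —(−1)→ 1647195
1647195 —HB7→ 2·7^7 + 2·7^2 + 7 + 4 —bump→ 2·8^8 + 2·8^2 + 8 + 4 = 33554572 —(−1)→ 33554571
33554571 —HB8→ 2·8^8 + 2·8^2 + 8 + 3 —bump→ 2·9^9 + 2·9^2 + 9 + 3 = 774841152 —(−1)→ 774841151
774841151 —HB9→ 2·9^9 + 2·9^2 + 9 + 2 —bump→ 2·10^10 + 2·10^2 + 10 + 2 = 20000000212 —(−1)→ 20000000211
20000000211 —HB10→ 2·10^10 + 2·10^2 + 10 + 1 —bump→ 2·11^11 + 2·11^2 + 11 + 1 = 570623341476 —(−1)→ 570623341475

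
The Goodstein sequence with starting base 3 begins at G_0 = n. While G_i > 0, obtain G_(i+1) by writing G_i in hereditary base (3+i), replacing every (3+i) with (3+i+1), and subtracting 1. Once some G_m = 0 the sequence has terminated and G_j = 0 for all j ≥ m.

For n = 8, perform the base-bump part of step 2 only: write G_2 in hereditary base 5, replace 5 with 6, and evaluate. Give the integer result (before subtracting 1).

12

G_0=8  [base 3] 2·3 + 2  →[3↦4]→  2·4 + 2 = 10  −1 ⇒ G_1=9
G_1=9  [base 4] 2·4 + 1  →[4↦5]→  2·5 + 1 = 11  −1 ⇒ G_2=10
G_2=10  [base 5] 2·5  →[5↦6]→  2·6 = 12  −1 ⇒ G_3=11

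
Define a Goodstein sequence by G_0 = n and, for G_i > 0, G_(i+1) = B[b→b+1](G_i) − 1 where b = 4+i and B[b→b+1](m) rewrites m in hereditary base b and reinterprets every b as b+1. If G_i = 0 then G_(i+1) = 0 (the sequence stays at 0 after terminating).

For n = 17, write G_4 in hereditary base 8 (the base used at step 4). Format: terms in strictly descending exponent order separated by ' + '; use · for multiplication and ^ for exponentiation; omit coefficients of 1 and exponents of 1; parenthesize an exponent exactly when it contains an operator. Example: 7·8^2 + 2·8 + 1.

step 0: 17 = 4^2 + 1; sub 5 for 4: 5^2 + 1; = 26; G_1 = 26−1 = 25
step 1: 25 = 5^2; sub 6 for 5: 6^2; = 36; G_2 = 36−1 = 35
step 2: 35 = 5·6 + 5; sub 7 for 6: 5·7 + 5; = 40; G_3 = 40−1 = 39
step 3: 39 = 5·7 + 4; sub 8 for 7: 5·8 + 4; = 44; G_4 = 44−1 = 43
step 4: 43 = 5·8 + 3; sub 9 for 8: 5·9 + 3; = 48; G_5 = 48−1 = 47

5·8 + 3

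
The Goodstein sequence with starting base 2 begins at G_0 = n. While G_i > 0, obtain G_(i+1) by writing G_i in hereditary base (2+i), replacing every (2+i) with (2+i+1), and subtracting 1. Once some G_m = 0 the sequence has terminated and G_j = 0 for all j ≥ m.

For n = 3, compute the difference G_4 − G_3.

step 0: 3 = 2 + 1; sub 3 for 2: 3 + 1; = 4; G_1 = 4−1 = 3
step 1: 3 = 3; sub 4 for 3: 4; = 4; G_2 = 4−1 = 3
step 2: 3 = 3; sub 5 for 4: 3; = 3; G_3 = 3−1 = 2
step 3: 2 = 2; sub 6 for 5: 2; = 2; G_4 = 2−1 = 1

-1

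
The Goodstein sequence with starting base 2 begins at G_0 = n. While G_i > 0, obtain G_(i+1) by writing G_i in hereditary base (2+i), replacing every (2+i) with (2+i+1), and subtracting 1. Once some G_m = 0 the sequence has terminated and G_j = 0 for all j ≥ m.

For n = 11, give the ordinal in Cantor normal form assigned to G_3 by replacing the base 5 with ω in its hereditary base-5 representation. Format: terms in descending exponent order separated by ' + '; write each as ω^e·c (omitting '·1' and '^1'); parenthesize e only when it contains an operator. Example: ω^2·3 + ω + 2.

step 0: 11 = 2^(2 + 1) + 2 + 1; sub 3 for 2: 3^(3 + 1) + 3 + 1; = 85; G_1 = 85−1 = 84
step 1: 84 = 3^(3 + 1) + 3; sub 4 for 3: 4^(4 + 1) + 4; = 1028; G_2 = 1028−1 = 1027
step 2: 1027 = 4^(4 + 1) + 3; sub 5 for 4: 5^(5 + 1) + 3; = 15628; G_3 = 15628−1 = 15627

ω^(ω + 1) + 2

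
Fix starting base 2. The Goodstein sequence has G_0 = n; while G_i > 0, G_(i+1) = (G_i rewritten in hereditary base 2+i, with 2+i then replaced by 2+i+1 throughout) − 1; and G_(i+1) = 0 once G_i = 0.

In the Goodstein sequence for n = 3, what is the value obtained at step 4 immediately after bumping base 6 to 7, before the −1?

1

G_0 = 3. HB_2(3) = 2 + 1. Bump = 4. G_1 = 3.
G_1 = 3. HB_3(3) = 3. Bump = 4. G_2 = 3.
G_2 = 3. HB_4(3) = 3. Bump = 3. G_3 = 2.
G_3 = 2. HB_5(2) = 2. Bump = 2. G_4 = 1.
G_4 = 1. HB_6(1) = 1. Bump = 1. G_5 = 0.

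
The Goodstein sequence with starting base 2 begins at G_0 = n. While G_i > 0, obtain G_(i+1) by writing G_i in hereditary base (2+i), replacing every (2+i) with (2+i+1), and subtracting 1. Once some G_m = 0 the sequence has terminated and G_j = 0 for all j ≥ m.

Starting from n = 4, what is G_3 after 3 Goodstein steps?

60

4 —HB2→ 2^2 —bump→ 3^3 = 27 —(−1)→ 26
26 —HB3→ 2·3^2 + 2·3 + 2 —bump→ 2·4^2 + 2·4 + 2 = 42 —(−1)→ 41
41 —HB4→ 2·4^2 + 2·4 + 1 —bump→ 2·5^2 + 2·5 + 1 = 61 —(−1)→ 60
60 —HB5→ 2·5^2 + 2·5 —bump→ 2·6^2 + 2·6 = 84 —(−1)→ 83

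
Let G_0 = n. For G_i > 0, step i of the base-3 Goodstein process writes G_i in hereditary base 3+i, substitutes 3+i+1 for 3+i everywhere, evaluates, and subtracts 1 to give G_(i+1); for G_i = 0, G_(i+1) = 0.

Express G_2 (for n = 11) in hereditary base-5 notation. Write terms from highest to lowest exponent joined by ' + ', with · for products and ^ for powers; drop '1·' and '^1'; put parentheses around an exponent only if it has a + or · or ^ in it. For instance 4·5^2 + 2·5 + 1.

base 3: 11 = 3^2 + 2; at 4: 4^2 + 2 = 18; next = 17
base 4: 17 = 4^2 + 1; at 5: 5^2 + 1 = 26; next = 25

5^2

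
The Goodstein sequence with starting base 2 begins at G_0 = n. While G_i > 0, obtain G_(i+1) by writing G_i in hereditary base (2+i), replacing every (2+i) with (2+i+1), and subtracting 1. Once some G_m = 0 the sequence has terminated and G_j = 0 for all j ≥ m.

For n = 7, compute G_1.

(0) 7|_2 = 2^2 + 2 + 1 ↦ 3^3 + 3 + 1|_3 = 31 ⇒ 30
(1) 30|_3 = 3^3 + 3 ↦ 4^4 + 4|_4 = 260 ⇒ 259

30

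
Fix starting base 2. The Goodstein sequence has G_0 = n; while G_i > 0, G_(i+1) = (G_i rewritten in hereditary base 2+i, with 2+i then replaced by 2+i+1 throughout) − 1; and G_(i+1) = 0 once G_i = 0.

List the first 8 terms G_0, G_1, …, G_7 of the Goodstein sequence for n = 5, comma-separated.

[0] 5 ≡ 2^2 + 1 (base 2). Lift 3: 28. −1: 27.
[1] 27 ≡ 3^3 (base 3). Lift 4: 256. −1: 255.
[2] 255 ≡ 3·4^3 + 3·4^2 + 3·4 + 3 (base 4). Lift 5: 468. −1: 467.
[3] 467 ≡ 3·5^3 + 3·5^2 + 3·5 + 2 (base 5). Lift 6: 776. −1: 775.
[4] 775 ≡ 3·6^3 + 3·6^2 + 3·6 + 1 (base 6). Lift 7: 1198. −1: 1197.
[5] 1197 ≡ 3·7^3 + 3·7^2 + 3·7 (base 7). Lift 8: 1752. −1: 1751.
[6] 1751 ≡ 3·8^3 + 3·8^2 + 2·8 + 7 (base 8). Lift 9: 2455. −1: 2454.

5, 27, 255, 467, 775, 1197, 1751, 2454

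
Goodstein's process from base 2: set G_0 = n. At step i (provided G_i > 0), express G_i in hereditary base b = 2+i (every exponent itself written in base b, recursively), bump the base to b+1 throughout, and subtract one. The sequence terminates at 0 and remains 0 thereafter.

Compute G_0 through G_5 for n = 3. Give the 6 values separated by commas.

3, 3, 3, 2, 1, 0

step 0: 3 = 2 + 1; sub 3 for 2: 3 + 1; = 4; G_1 = 4−1 = 3
step 1: 3 = 3; sub 4 for 3: 4; = 4; G_2 = 4−1 = 3
step 2: 3 = 3; sub 5 for 4: 3; = 3; G_3 = 3−1 = 2
step 3: 2 = 2; sub 6 for 5: 2; = 2; G_4 = 2−1 = 1
step 4: 1 = 1; sub 7 for 6: 1; = 1; G_5 = 1−1 = 0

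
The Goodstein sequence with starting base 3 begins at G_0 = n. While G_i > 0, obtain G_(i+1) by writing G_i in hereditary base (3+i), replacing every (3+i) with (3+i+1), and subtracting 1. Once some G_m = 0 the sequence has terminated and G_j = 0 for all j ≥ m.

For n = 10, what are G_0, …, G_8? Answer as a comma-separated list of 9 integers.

10, 16, 24, 27, 30, 33, 36, 39, 41

i=0: 10 = 3^2 + 1 (b=3); 3→4: 4^2 + 1 = 17; 17−1 = 16
i=1: 16 = 4^2 (b=4); 4→5: 5^2 = 25; 25−1 = 24
i=2: 24 = 4·5 + 4 (b=5); 5→6: 4·6 + 4 = 28; 28−1 = 27
i=3: 27 = 4·6 + 3 (b=6); 6→7: 4·7 + 3 = 31; 31−1 = 30
i=4: 30 = 4·7 + 2 (b=7); 7→8: 4·8 + 2 = 34; 34−1 = 33
i=5: 33 = 4·8 + 1 (b=8); 8→9: 4·9 + 1 = 37; 37−1 = 36
i=6: 36 = 4·9 (b=9); 9→10: 4·10 = 40; 40−1 = 39
i=7: 39 = 3·10 + 9 (b=10); 10→11: 3·11 + 9 = 42; 42−1 = 41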